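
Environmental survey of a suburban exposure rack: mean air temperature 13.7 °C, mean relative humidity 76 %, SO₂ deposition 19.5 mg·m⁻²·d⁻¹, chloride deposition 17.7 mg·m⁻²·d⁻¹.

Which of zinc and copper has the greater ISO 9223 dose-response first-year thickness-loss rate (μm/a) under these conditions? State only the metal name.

zinc: f(T) = -0.071·(T−10) [T>10 °C] = -0.2627
  sulphur-dioxide contribution → 1.209 μm/a
  chloride contribution → 0.5299 μm/a
  ⇒ r_corr(zinc) = 1.739 μm/a
copper: T>10 °C ⇒ hinge -0.080·(13.7−10) = -0.2960
  sulphur-dioxide contribution → 0.756 μm/a
  chloride contribution → 0.6721 μm/a
  total first-year rate 1.428 μm/a
Ordering by μm/a: zinc (1.74) > copper (1.43)

zinc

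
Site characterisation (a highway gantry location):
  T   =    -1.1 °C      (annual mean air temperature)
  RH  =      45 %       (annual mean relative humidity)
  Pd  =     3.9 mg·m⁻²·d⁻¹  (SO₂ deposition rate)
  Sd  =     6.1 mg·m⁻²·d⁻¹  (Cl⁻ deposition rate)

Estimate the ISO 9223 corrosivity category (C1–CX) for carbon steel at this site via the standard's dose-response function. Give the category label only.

C2

carbon steel: temperature factor f = +0.150·(-11.1) = -1.6650
  Pd branch = 1.77·Pd^0.52·e^(0.02·RH+f) = 1.671 μm/a
  Cl⁻ term: 0.102·6.1^0.62·exp(0.033·45+0.04·-1.1) = 1.322
  sum: 1.671 + 1.322 → r_corr = 2.994 μm/a
Category bounds: 1.3…25 μm/a bracket r_corr ⇒ C2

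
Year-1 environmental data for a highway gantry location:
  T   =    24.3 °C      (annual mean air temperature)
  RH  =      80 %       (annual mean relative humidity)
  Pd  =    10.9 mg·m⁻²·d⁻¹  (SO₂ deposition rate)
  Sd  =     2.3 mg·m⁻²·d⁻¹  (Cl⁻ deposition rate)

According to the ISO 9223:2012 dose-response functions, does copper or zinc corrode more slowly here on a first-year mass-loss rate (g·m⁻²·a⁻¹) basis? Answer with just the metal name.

copper: f(T) = -0.080·(T−10) [T>10 °C] = -1.1440
  SO₂ term: 0.0053·10.9^0.26·exp(0.059·80-1.1440) = 0.3524
  Cl⁻ term: 0.01025·2.3^0.27·exp(0.036·80+0.049·24.3) = 0.7521
  sum: 0.3524 + 0.7521 → r_corr = 1.105 μm/a
  mass loss = 1.105 μm/a × 8.96 g/cm³ = 9.896 g·m⁻²·a⁻¹
zinc: temperature factor f = -0.071·(14.3) = -1.0153
  Pd branch = 0.0129·Pd^0.44·e^(0.046·RH+f) = 0.5301 μm/a
  Cl⁻ term: 0.0175·2.3^0.57·exp(0.008·80+0.085·24.3) = 0.4209
  sum: 0.5301 + 0.4209 → r_corr = 0.951 μm/a
  mass loss = 0.951 μm/a × 7.14 g/cm³ = 6.79 g·m⁻²·a⁻¹
Ordering by g·m⁻²·a⁻¹: copper (9.9) > zinc (6.79)

zinc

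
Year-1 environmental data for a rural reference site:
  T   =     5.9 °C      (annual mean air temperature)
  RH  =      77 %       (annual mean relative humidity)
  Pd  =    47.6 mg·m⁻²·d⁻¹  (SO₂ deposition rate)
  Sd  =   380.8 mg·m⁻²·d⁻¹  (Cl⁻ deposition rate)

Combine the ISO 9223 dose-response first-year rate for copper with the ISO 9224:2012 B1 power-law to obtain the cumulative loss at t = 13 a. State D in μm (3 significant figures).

copper: f(T) = +0.126·(T−10) [T≤10 °C] = -0.5166
  sulphur-dioxide contribution → 0.8111 μm/a
  chloride contribution → 1.089 μm/a
  total first-year rate 1.9 μm/a
Power-law: D(13) = r_corr · 13^0.667
  D(13) = 1.9 × 13^0.667 = 1.9 × 5.534 = 10.51 μm

D(13) = 10.5 μm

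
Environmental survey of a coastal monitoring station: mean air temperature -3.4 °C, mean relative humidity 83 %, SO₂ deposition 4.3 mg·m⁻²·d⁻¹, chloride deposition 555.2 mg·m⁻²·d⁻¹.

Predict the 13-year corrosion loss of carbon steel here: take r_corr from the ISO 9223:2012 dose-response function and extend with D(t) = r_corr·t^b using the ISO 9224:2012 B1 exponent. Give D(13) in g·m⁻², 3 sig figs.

D(13) = 2.16e+03 g·m⁻²

carbon steel: f(T) = +0.150·(T−10) [T≤10 °C] = -2.0100
  Pd branch = 1.77·Pd^0.52·e^(0.02·RH+f) = 2.663 μm/a
  Sd branch = 0.102·Sd^0.62·e^(0.033·RH+0.04·T) = 69.28 μm/a
  sum: 2.663 + 69.28 → r_corr = 71.95 μm/a
ISO 9224: D(t) = r_corr · t^b with b = 0.523 (carbon steel, B1)
  D(13) = 71.95 × 13^0.523 = 71.95 × 3.825 = 275.2 μm
  Mass loss = 275.2 μm × 7.85 g/cm³ = 2160 g·m⁻²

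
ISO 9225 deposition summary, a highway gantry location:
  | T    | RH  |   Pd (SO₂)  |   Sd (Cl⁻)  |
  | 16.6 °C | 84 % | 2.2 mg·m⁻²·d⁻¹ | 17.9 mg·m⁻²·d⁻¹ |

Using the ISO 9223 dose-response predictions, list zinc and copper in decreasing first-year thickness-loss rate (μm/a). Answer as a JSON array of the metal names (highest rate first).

["copper", "zinc"]

zinc: temperature factor f = -0.071·(6.6) = -0.4686
  SO₂ term: 0.0129·2.2^0.44·exp(0.046·84-0.4686) = 0.5443
  Cl⁻ term: 0.0175·17.9^0.57·exp(0.008·84+0.085·16.6) = 0.7274
  sum: 0.5443 + 0.7274 → r_corr = 1.272 μm/a
copper: f(T) = -0.080·(T−10) [T>10 °C] = -0.5280
  SO₂ term: 0.0053·2.2^0.26·exp(0.059·84-0.5280) = 0.545
  Cl⁻ term: 0.01025·17.9^0.27·exp(0.036·84+0.049·16.6) = 1.036
  sum: 0.545 + 1.036 → r_corr = 1.581 μm/a
Ordering by μm/a: copper (1.58) > zinc (1.27)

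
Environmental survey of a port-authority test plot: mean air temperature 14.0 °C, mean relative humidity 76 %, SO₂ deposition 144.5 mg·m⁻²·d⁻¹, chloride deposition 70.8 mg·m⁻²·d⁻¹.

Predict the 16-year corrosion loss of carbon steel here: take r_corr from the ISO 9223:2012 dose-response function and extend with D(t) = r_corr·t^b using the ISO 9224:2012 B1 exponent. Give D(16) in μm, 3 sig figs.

D(16) = 500 μm

carbon steel: T>10 °C ⇒ hinge -0.054·(14.0−10) = -0.2160
  Pd branch = 1.77·Pd^0.52·e^(0.02·RH+f) = 86.58 μm/a
  Sd branch = 0.102·Sd^0.62·e^(0.033·RH+0.04·T) = 30.76 μm/a
  sum: 86.58 + 30.76 → r_corr = 117.3 μm/a
Long-term exponent b (ISO 9224 Table 2, B1) = 0.523
  D(16) = 117.3 × 16^0.523 = 117.3 × 4.263 = 500.3 μm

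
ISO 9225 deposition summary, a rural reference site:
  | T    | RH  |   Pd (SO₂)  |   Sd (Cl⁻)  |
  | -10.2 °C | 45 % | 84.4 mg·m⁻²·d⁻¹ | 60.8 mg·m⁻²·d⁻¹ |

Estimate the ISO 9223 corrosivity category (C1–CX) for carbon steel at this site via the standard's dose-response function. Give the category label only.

C2

carbon steel: T≤10 °C ⇒ hinge +0.150·(-10.2−10) = -3.0300
  sulphur-dioxide contribution → 2.112 μm/a
  chloride contribution → 3.823 μm/a
  ⇒ r_corr(carbon steel) = 5.934 μm/a
5.93 μm/a falls in (1.3, 25] for carbon steel → category C2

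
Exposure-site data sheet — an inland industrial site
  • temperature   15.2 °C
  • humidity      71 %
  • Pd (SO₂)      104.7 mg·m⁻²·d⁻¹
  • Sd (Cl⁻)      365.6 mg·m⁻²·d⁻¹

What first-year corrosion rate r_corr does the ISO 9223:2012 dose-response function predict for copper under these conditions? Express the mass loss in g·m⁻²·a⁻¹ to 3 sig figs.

copper: f(T) = -0.080·(T−10) [T>10 °C] = -0.4160
  Pd branch = 0.0053·Pd^0.26·e^(0.059·RH+f) = 0.7728 μm/a
  Sd branch = 0.01025·Sd^0.27·e^(0.036·RH+0.049·T) = 1.369 μm/a
  sum: 0.7728 + 1.369 → r_corr = 2.141 μm/a
Convert to mass loss: 2.141 μm/a × 8.96 g/cm³ = 19.19 g·m⁻²·a⁻¹

r_corr = 19.2 g·m⁻²·a⁻¹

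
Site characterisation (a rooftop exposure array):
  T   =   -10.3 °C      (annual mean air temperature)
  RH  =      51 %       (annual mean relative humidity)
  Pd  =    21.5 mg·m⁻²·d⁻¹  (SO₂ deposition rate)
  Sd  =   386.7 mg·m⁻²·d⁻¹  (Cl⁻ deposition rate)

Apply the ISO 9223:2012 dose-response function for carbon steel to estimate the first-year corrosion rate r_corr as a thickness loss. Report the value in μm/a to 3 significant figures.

r_corr = 15.8 μm/a

carbon steel: f(T) = +0.150·(T−10) [T≤10 °C] = -3.0450
  SO₂ term: 1.77·21.5^0.52·exp(0.02·51-3.0450) = 1.152
  Sd branch = 0.102·Sd^0.62·e^(0.033·RH+0.04·T) = 14.61 μm/a
  sum: 1.152 + 14.61 → r_corr = 15.77 μm/a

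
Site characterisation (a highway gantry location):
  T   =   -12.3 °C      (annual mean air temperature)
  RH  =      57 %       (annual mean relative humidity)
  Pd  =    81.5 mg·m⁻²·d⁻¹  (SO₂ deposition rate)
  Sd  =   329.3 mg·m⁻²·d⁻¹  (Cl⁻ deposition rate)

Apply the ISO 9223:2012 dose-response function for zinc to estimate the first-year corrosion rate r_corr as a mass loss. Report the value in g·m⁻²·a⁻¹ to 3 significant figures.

zinc: T≤10 °C ⇒ hinge +0.038·(-12.3−10) = -0.8474
  SO₂ term: 0.0129·81.5^0.44·exp(0.046·57-0.8474) = 0.5275
  Cl⁻ term: 0.0175·329.3^0.57·exp(0.008·57+0.085·-12.3) = 0.2643
  sum: 0.5275 + 0.2643 → r_corr = 0.7917 μm/a
Convert to mass loss: 0.7917 μm/a × 7.14 g/cm³ = 5.653 g·m⁻²·a⁻¹

r_corr = 5.65 g·m⁻²·a⁻¹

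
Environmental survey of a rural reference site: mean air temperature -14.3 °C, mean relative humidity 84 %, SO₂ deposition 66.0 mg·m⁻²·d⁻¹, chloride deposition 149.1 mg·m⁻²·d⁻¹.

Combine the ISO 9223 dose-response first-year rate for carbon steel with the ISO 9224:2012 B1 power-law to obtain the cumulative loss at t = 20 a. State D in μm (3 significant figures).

D(20) = 109 μm

carbon steel: f(T) = +0.150·(T−10) [T≤10 °C] = -3.6450
  sulphur-dioxide contribution → 2.192 μm/a
  chloride contribution → 20.49 μm/a
  ⇒ r_corr(carbon steel) = 22.68 μm/a
ISO 9224: D(t) = r_corr · t^b with b = 0.523 (carbon steel, B1)
  D(20) = 22.68 × 20^0.523 = 22.68 × 4.791 = 108.7 μm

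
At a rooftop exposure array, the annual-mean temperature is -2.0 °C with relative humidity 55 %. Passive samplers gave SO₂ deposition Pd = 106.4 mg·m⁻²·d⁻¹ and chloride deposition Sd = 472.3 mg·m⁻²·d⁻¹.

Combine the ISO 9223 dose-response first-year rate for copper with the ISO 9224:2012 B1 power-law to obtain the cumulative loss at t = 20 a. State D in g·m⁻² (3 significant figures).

D(20) = 30.1 g·m⁻²

copper: temperature factor f = +0.126·(-12.0) = -1.5120
  Pd branch = 0.0053·Pd^0.26·e^(0.059·RH+f) = 0.1009 μm/a
  Cl⁻ term: 0.01025·472.3^0.27·exp(0.036·55+0.049·-2.0) = 0.3549
  r_corr = 0.1009 + 0.3549 = 0.4558 μm/a
ISO 9224: D(t) = r_corr · t^b with b = 0.667 (copper, B1)
  D(20) = 0.4558 × 20^0.667 = 0.4558 × 7.375 = 3.362 μm
  Mass loss = 3.362 μm × 8.96 g/cm³ = 30.12 g·m⁻²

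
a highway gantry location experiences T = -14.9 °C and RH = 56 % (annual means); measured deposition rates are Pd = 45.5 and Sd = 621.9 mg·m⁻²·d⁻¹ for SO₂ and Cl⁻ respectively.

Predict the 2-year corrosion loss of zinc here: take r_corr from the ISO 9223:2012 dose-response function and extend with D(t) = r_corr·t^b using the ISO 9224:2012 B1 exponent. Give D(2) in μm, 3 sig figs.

zinc: T≤10 °C ⇒ hinge +0.038·(-14.9−10) = -0.9462
  SO₂ term: 0.0129·45.5^0.44·exp(0.046·56-0.9462) = 0.3531
  Cl⁻ term: 0.0175·621.9^0.57·exp(0.008·56+0.085·-14.9) = 0.302
  r_corr = 0.3531 + 0.302 = 0.6551 μm/a
Long-term exponent b (ISO 9224 Table 2, B1) = 0.813
  D(2) = 0.6551 × 2^0.813 = 0.6551 × 1.757 = 1.151 μm

D(2) = 1.15 μm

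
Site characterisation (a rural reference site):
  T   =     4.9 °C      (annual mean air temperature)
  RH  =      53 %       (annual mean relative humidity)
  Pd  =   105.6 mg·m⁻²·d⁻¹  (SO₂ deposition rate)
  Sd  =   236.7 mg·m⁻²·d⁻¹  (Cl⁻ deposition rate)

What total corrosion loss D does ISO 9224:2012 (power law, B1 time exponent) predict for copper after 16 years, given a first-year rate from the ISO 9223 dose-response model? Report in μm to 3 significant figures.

copper: temperature factor f = +0.126·(-5.1) = -0.6426
  Pd branch = 0.0053·Pd^0.26·e^(0.059·RH+f) = 0.2135 μm/a
  Sd branch = 0.01025·Sd^0.27·e^(0.036·RH+0.049·T) = 0.3843 μm/a
  sum: 0.2135 + 0.3843 → r_corr = 0.5978 μm/a
Long-term exponent b (ISO 9224 Table 2, B1) = 0.667
  D(16) = 0.5978 × 16^0.667 = 0.5978 × 6.355 = 3.799 μm

D(16) = 3.80 μm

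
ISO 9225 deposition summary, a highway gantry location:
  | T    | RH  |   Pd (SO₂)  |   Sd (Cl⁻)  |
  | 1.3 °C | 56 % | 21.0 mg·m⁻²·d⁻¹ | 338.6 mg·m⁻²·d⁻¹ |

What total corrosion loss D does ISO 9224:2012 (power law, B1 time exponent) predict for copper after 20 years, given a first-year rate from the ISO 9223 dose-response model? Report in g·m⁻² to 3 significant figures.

copper: f(T) = +0.126·(T−10) [T≤10 °C] = -1.0962
  sulphur-dioxide contribution → 0.1064 μm/a
  chloride contribution → 0.3953 μm/a
  total first-year rate 0.5017 μm/a
ISO 9224: D(t) = r_corr · t^b with b = 0.667 (copper, B1)
  D(20) = 0.5017 × 20^0.667 = 0.5017 × 7.375 = 3.7 μm
  Mass loss = 3.7 μm × 8.96 g/cm³ = 33.15 g·m⁻²

D(20) = 33.2 g·m⁻²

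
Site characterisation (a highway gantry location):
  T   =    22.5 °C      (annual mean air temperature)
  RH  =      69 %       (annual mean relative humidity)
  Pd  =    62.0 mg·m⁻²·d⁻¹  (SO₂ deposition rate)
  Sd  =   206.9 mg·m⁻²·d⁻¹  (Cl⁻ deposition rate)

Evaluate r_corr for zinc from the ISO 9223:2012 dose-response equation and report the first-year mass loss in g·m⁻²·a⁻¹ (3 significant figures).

r_corr = 36.3 g·m⁻²·a⁻¹

zinc: temperature factor f = -0.071·(12.5) = -0.8875
  Pd branch = 0.0129·Pd^0.44·e^(0.046·RH+f) = 0.7803 μm/a
  Sd branch = 0.0175·Sd^0.57·e^(0.008·RH+0.085·T) = 4.299 μm/a
  r_corr = 0.7803 + 4.299 = 5.079 μm/a
Convert to mass loss: 5.079 μm/a × 7.14 g/cm³ = 36.26 g·m⁻²·a⁻¹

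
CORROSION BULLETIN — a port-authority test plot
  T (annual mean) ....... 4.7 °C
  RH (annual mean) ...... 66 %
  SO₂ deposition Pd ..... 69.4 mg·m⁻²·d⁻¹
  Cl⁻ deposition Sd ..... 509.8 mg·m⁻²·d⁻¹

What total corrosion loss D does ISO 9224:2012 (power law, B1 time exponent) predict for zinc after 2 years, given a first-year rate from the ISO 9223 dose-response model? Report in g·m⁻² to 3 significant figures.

D(2) = 37.2 g·m⁻²

zinc: T≤10 °C ⇒ hinge +0.038·(4.7−10) = -0.2014
  Pd branch = 0.0129·Pd^0.44·e^(0.046·RH+f) = 1.419 μm/a
  Cl⁻ term: 0.0175·509.8^0.57·exp(0.008·66+0.085·4.7) = 1.545
  r_corr = 1.419 + 1.545 = 2.964 μm/a
Long-term exponent b (ISO 9224 Table 2, B1) = 0.813
  D(2) = 2.964 × 2^0.813 = 2.964 × 1.757 = 5.207 μm
  Mass loss = 5.207 μm × 7.14 g/cm³ = 37.18 g·m⁻²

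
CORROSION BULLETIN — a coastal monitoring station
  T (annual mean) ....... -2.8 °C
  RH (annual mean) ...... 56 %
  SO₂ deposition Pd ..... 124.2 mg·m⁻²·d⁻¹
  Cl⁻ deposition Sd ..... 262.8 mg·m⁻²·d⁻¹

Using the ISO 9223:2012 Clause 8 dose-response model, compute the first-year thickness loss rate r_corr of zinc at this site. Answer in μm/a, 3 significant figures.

zinc: T≤10 °C ⇒ hinge +0.038·(-2.8−10) = -0.4864
  sulphur-dioxide contribution → 0.87 μm/a
  chloride contribution → 0.5169 μm/a
  ⇒ r_corr(zinc) = 1.387 μm/a

r_corr = 1.39 μm/a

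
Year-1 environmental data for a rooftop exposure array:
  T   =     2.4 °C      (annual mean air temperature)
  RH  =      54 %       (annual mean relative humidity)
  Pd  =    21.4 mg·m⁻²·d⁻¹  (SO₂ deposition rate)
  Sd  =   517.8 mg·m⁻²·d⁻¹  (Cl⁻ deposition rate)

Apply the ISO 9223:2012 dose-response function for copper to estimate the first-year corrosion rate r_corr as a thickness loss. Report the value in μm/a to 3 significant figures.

r_corr = 0.545 μm/a

copper: f(T) = +0.126·(T−10) [T≤10 °C] = -0.9576
  Pd branch = 0.0053·Pd^0.26·e^(0.059·RH+f) = 0.1091 μm/a
  Cl⁻ term: 0.01025·517.8^0.27·exp(0.036·54+0.049·2.4) = 0.4354
  sum: 0.1091 + 0.4354 → r_corr = 0.5445 μm/a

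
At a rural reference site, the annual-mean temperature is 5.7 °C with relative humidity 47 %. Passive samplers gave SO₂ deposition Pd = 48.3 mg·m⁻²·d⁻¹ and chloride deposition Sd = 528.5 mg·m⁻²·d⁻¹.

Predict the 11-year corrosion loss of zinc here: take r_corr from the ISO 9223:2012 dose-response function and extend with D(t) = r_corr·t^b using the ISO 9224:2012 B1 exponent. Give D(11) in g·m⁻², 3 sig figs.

zinc: T≤10 °C ⇒ hinge +0.038·(5.7−10) = -0.1634
  Pd branch = 0.0129·Pd^0.44·e^(0.046·RH+f) = 0.5242 μm/a
  Cl⁻ term: 0.0175·528.5^0.57·exp(0.008·47+0.085·5.7) = 1.475
  sum: 0.5242 + 1.475 → r_corr = 2 μm/a
Power-law: D(11) = r_corr · 11^0.813
  D(11) = 2 × 11^0.813 = 2 × 7.025 = 14.05 μm
  Mass loss = 14.05 μm × 7.14 g/cm³ = 100.3 g·m⁻²

D(11) = 100 g·m⁻²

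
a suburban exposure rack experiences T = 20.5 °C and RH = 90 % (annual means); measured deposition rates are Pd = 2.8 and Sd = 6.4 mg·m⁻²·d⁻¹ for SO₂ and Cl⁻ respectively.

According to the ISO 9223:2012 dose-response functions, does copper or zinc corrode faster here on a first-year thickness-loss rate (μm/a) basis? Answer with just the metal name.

copper: temperature factor f = -0.080·(10.5) = -0.8400
  SO₂ term: 0.0053·2.8^0.26·exp(0.059·90-0.8400) = 0.6051
  Sd branch = 0.01025·Sd^0.27·e^(0.036·RH+0.049·T) = 1.18 μm/a
  r_corr = 0.6051 + 1.18 = 1.785 μm/a
zinc: f(T) = -0.071·(T−10) [T>10 °C] = -0.7455
  Pd branch = 0.0129·Pd^0.44·e^(0.046·RH+f) = 0.6047 μm/a
  Sd branch = 0.0175·Sd^0.57·e^(0.008·RH+0.085·T) = 0.5916 μm/a
  sum: 0.6047 + 0.5916 → r_corr = 1.196 μm/a
Ordering by μm/a: copper (1.78) > zinc (1.2)

copper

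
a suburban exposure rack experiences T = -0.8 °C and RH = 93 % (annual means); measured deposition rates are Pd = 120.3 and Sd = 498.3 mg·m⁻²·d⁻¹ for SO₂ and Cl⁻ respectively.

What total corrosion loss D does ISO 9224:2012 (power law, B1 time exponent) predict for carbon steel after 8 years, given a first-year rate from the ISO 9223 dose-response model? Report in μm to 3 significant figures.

carbon steel: f(T) = +0.150·(T−10) [T≤10 °C] = -1.6200
  SO₂ term: 1.77·120.3^0.52·exp(0.02·93-1.6200) = 27.16
  Cl⁻ term: 0.102·498.3^0.62·exp(0.033·93+0.04·-0.8) = 100
  r_corr = 27.16 + 100 = 127.2 μm/a
Power-law: D(8) = r_corr · 8^0.523
  D(8) = 127.2 × 8^0.523 = 127.2 × 2.967 = 377.3 μm

D(8) = 377 μm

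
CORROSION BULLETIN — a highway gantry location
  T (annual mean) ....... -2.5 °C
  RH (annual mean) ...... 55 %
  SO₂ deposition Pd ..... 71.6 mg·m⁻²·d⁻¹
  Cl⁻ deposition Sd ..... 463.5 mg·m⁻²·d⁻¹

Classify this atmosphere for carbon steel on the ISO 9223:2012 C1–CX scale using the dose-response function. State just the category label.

C3

carbon steel: T≤10 °C ⇒ hinge +0.150·(-2.5−10) = -1.8750
  Pd branch = 1.77·Pd^0.52·e^(0.02·RH+f) = 7.515 μm/a
  Sd branch = 0.102·Sd^0.62·e^(0.033·RH+0.04·T) = 25.49 μm/a
  sum: 7.515 + 25.49 → r_corr = 33.01 μm/a
ISO 9223 Table 2 (carbon steel): 25 < 33 ≤ 50 μm/a ⇒ C3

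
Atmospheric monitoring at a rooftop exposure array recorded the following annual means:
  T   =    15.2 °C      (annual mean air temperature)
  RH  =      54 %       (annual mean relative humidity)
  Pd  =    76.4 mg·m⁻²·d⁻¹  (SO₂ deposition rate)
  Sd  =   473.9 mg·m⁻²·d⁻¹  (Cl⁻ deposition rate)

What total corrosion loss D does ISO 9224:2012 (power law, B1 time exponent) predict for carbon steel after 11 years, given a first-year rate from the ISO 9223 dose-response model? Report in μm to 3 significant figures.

D(11) = 309 μm

carbon steel: f(T) = -0.054·(T−10) [T>10 °C] = -0.2808
  sulphur-dioxide contribution → 37.52 μm/a
  chloride contribution → 50.76 μm/a
  ⇒ r_corr(carbon steel) = 88.28 μm/a
Long-term exponent b (ISO 9224 Table 2, B1) = 0.523
  D(11) = 88.28 × 11^0.523 = 88.28 × 3.505 = 309.4 μm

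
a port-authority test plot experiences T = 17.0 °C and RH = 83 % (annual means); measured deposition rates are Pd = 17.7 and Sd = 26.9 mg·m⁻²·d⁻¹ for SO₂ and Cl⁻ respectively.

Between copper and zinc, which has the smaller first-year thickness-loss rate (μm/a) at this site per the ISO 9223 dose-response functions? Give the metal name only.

copper

copper: T>10 °C ⇒ hinge -0.080·(17.0−10) = -0.5600
  Pd branch = 0.0053·Pd^0.26·e^(0.059·RH+f) = 0.8556 μm/a
  Sd branch = 0.01025·Sd^0.27·e^(0.036·RH+0.049·T) = 1.138 μm/a
  sum: 0.8556 + 1.138 → r_corr = 1.994 μm/a
zinc: temperature factor f = -0.071·(7.0) = -0.4970
  Pd branch = 0.0129·Pd^0.44·e^(0.046·RH+f) = 1.265 μm/a
  Cl⁻ term: 0.0175·26.9^0.57·exp(0.008·83+0.085·17.0) = 0.9417
  sum: 1.265 + 0.9417 → r_corr = 2.206 μm/a
Ordering by μm/a: zinc (2.21) > copper (1.99)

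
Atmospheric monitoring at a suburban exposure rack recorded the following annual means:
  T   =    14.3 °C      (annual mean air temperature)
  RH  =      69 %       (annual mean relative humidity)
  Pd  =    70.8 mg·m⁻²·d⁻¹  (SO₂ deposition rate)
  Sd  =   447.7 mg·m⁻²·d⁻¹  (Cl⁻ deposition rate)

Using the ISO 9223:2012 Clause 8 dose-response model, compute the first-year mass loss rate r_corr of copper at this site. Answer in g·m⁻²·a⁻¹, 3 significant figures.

r_corr = 17.5 g·m⁻²·a⁻¹

copper: temperature factor f = -0.080·(4.3) = -0.3440
  sulphur-dioxide contribution → 0.6667 μm/a
  chloride contribution → 1.287 μm/a
  total first-year rate 1.954 μm/a
Convert to mass loss: 1.954 μm/a × 8.96 g/cm³ = 17.5 g·m⁻²·a⁻¹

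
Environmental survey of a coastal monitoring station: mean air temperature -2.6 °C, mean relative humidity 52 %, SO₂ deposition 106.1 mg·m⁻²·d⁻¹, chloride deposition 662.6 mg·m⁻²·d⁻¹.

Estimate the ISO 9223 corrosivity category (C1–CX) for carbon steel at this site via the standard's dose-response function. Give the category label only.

C3

carbon steel: T≤10 °C ⇒ hinge +0.150·(-2.6−10) = -1.8900
  Pd branch = 1.77·Pd^0.52·e^(0.02·RH+f) = 8.555 μm/a
  Sd branch = 0.102·Sd^0.62·e^(0.033·RH+0.04·T) = 28.7 μm/a
  sum: 8.555 + 28.7 → r_corr = 37.25 μm/a
ISO 9223 Table 2 (carbon steel): 25 < 37.3 ≤ 50 μm/a ⇒ C3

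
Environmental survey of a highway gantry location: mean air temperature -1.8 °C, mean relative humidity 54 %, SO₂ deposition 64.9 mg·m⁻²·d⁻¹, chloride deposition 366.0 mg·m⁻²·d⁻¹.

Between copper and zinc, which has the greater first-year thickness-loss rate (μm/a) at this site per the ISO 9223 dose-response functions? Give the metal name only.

zinc

copper: temperature factor f = +0.126·(-11.8) = -1.4868
  SO₂ term: 0.0053·64.9^0.26·exp(0.059·54-1.4868) = 0.08579
  Cl⁻ term: 0.01025·366.0^0.27·exp(0.036·54+0.049·-1.8) = 0.3227
  r_corr = 0.08579 + 0.3227 = 0.4085 μm/a
zinc: temperature factor f = +0.038·(-11.8) = -0.4484
  Pd branch = 0.0129·Pd^0.44·e^(0.046·RH+f) = 0.6195 μm/a
  Cl⁻ term: 0.0175·366.0^0.57·exp(0.008·54+0.085·-1.8) = 0.6689
  r_corr = 0.6195 + 0.6689 = 1.288 μm/a
Ordering by μm/a: zinc (1.29) > copper (0.409)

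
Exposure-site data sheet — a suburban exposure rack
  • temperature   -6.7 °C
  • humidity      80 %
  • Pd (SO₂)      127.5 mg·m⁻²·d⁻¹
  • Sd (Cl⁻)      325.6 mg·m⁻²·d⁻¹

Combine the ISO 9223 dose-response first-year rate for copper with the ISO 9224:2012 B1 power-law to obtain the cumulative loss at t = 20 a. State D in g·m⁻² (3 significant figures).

D(20) = 58.3 g·m⁻²

copper: T≤10 °C ⇒ hinge +0.126·(-6.7−10) = -2.1042
  Pd branch = 0.0053·Pd^0.26·e^(0.059·RH+f) = 0.2557 μm/a
  Sd branch = 0.01025·Sd^0.27·e^(0.036·RH+0.049·T) = 0.6271 μm/a
  r_corr = 0.2557 + 0.6271 = 0.8828 μm/a
ISO 9224: D(t) = r_corr · t^b with b = 0.667 (copper, B1)
  D(20) = 0.8828 × 20^0.667 = 0.8828 × 7.375 = 6.511 μm
  Mass loss = 6.511 μm × 8.96 g/cm³ = 58.34 g·m⁻²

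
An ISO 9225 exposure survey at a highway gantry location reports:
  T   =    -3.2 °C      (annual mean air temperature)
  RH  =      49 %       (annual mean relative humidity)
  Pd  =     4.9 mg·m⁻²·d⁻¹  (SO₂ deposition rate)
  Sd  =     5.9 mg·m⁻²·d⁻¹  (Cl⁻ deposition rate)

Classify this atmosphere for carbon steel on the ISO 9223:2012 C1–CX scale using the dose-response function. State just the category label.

C2

carbon steel: f(T) = +0.150·(T−10) [T≤10 °C] = -1.9800
  Pd branch = 1.77·Pd^0.52·e^(0.02·RH+f) = 1.488 μm/a
  Sd branch = 0.102·Sd^0.62·e^(0.033·RH+0.04·T) = 1.359 μm/a
  sum: 1.488 + 1.359 → r_corr = 2.847 μm/a
2.85 μm/a falls in (1.3, 25] for carbon steel → category C2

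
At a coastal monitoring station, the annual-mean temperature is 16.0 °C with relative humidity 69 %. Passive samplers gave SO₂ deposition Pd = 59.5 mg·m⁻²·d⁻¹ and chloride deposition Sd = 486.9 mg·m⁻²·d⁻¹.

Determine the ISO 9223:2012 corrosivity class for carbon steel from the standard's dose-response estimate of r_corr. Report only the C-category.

C5

carbon steel: T>10 °C ⇒ hinge -0.054·(16.0−10) = -0.3240
  SO₂ term: 1.77·59.5^0.52·exp(0.02·69-0.3240) = 42.59
  Cl⁻ term: 0.102·486.9^0.62·exp(0.033·69+0.04·16.0) = 87.43
  sum: 42.59 + 87.43 → r_corr = 130 μm/a
130 μm/a falls in (80, 200] for carbon steel → category C5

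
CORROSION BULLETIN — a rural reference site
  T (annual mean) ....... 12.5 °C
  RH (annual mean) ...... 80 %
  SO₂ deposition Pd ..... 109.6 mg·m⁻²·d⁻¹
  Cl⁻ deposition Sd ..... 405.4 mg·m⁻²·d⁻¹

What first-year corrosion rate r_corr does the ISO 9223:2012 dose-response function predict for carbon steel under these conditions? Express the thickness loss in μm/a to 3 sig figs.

carbon steel: f(T) = -0.054·(T−10) [T>10 °C] = -0.1350
  sulphur-dioxide contribution → 88.09 μm/a
  chloride contribution → 97.54 μm/a
  total first-year rate 185.6 μm/a

r_corr = 186 μm/a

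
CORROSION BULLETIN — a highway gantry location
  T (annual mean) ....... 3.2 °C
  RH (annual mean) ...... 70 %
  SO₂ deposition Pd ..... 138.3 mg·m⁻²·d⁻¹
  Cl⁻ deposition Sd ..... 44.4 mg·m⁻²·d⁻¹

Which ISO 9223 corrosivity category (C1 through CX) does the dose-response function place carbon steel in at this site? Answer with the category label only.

C3

carbon steel: T≤10 °C ⇒ hinge +0.150·(3.2−10) = -1.0200
  Pd branch = 1.77·Pd^0.52·e^(0.02·RH+f) = 33.59 μm/a
  Sd branch = 0.102·Sd^0.62·e^(0.033·RH+0.04·T) = 12.27 μm/a
  sum: 33.59 + 12.27 → r_corr = 45.86 μm/a
45.9 μm/a falls in (25, 50] for carbon steel → category C3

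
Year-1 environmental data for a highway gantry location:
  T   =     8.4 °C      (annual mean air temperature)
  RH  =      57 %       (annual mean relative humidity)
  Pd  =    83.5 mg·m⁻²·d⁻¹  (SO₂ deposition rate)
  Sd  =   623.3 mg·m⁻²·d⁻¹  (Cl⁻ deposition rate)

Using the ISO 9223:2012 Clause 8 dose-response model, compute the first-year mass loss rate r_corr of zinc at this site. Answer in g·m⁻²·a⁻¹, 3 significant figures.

zinc: temperature factor f = +0.038·(-1.6) = -0.0608
  SO₂ term: 0.0129·83.5^0.44·exp(0.046·57-0.0608) = 1.171
  Sd branch = 0.0175·Sd^0.57·e^(0.008·RH+0.085·T) = 2.209 μm/a
  r_corr = 1.171 + 2.209 = 3.379 μm/a
Convert to mass loss: 3.379 μm/a × 7.14 g/cm³ = 24.13 g·m⁻²·a⁻¹

r_corr = 24.1 g·m⁻²·a⁻¹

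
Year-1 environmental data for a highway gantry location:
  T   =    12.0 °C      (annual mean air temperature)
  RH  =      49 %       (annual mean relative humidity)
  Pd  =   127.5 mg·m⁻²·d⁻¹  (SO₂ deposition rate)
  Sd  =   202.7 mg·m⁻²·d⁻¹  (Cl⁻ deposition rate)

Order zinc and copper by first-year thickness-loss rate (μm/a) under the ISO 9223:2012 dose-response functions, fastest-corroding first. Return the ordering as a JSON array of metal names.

zinc: T>10 °C ⇒ hinge -0.071·(12.0−10) = -0.1420
  Pd branch = 0.0129·Pd^0.44·e^(0.046·RH+f) = 0.9 μm/a
  Cl⁻ term: 0.0175·202.7^0.57·exp(0.008·49+0.085·12.0) = 1.483
  sum: 0.9 + 1.483 → r_corr = 2.383 μm/a
copper: f(T) = -0.080·(T−10) [T>10 °C] = -0.1600
  SO₂ term: 0.0053·127.5^0.26·exp(0.059·49-0.1600) = 0.2869
  Sd branch = 0.01025·Sd^0.27·e^(0.036·RH+0.049·T) = 0.4519 μm/a
  sum: 0.2869 + 0.4519 → r_corr = 0.7388 μm/a
Ordering by μm/a: zinc (2.38) > copper (0.739)

["zinc", "copper"]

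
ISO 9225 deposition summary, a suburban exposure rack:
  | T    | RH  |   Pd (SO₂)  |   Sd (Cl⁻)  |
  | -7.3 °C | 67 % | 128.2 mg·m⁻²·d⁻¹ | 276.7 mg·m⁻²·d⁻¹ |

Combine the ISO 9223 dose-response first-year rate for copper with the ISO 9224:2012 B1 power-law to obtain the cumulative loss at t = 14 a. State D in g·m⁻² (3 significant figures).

D(14) = 24.8 g·m⁻²

copper: T≤10 °C ⇒ hinge +0.126·(-7.3−10) = -2.1798
  Pd branch = 0.0053·Pd^0.26·e^(0.059·RH+f) = 0.1103 μm/a
  Cl⁻ term: 0.01025·276.7^0.27·exp(0.036·67+0.049·-7.3) = 0.365
  sum: 0.1103 + 0.365 → r_corr = 0.4752 μm/a
ISO 9224: D(t) = r_corr · t^b with b = 0.667 (copper, B1)
  D(14) = 0.4752 × 14^0.667 = 0.4752 × 5.814 = 2.763 μm
  Mass loss = 2.763 μm × 8.96 g/cm³ = 24.76 g·m⁻²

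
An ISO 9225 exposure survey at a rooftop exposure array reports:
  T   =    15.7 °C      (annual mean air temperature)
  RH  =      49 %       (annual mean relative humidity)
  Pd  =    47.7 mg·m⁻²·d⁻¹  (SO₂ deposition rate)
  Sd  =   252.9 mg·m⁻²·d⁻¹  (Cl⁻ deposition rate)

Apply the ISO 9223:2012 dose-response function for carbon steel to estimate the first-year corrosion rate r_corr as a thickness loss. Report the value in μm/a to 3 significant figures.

carbon steel: f(T) = -0.054·(T−10) [T>10 °C] = -0.3078
  SO₂ term: 1.77·47.7^0.52·exp(0.02·49-0.3078) = 25.87
  Cl⁻ term: 0.102·252.9^0.62·exp(0.033·49+0.04·15.7) = 29.75
  r_corr = 25.87 + 29.75 = 55.61 μm/a

r_corr = 55.6 μm/a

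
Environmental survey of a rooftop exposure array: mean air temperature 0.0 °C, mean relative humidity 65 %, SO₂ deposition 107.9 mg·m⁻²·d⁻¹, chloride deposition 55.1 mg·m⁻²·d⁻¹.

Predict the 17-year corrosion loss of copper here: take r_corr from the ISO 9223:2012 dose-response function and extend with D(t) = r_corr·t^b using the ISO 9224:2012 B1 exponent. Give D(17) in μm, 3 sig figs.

D(17) = 3.63 μm

copper: temperature factor f = +0.126·(-10.0) = -1.2600
  SO₂ term: 0.0053·107.9^0.26·exp(0.059·65-1.2600) = 0.2351
  Sd branch = 0.01025·Sd^0.27·e^(0.036·RH+0.049·T) = 0.3141 μm/a
  r_corr = 0.2351 + 0.3141 = 0.5492 μm/a
Power-law: D(17) = r_corr · 17^0.667
  D(17) = 0.5492 × 17^0.667 = 0.5492 × 6.618 = 3.634 μm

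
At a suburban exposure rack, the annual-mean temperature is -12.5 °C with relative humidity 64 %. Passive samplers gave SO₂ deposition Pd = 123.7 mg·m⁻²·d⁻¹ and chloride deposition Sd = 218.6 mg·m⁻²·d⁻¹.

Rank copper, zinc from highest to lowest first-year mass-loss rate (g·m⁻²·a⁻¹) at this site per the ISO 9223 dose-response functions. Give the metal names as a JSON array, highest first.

copper: temperature factor f = +0.126·(-22.5) = -2.8350
  SO₂ term: 0.0053·123.7^0.26·exp(0.059·64-2.8350) = 0.04753
  Cl⁻ term: 0.01025·218.6^0.27·exp(0.036·64+0.049·-12.5) = 0.2383
  sum: 0.04753 + 0.2383 → r_corr = 0.2858 μm/a
  mass loss = 0.2858 μm/a × 8.96 g/cm³ = 2.561 g·m⁻²·a⁻¹
zinc: T≤10 °C ⇒ hinge +0.038·(-12.5−10) = -0.8550
  Pd branch = 0.0129·Pd^0.44·e^(0.046·RH+f) = 0.8679 μm/a
  Sd branch = 0.0175·Sd^0.57·e^(0.008·RH+0.085·T) = 0.2176 μm/a
  r_corr = 0.8679 + 0.2176 = 1.085 μm/a
  mass loss = 1.085 μm/a × 7.14 g/cm³ = 7.75 g·m⁻²·a⁻¹
Ordering by g·m⁻²·a⁻¹: zinc (7.75) > copper (2.56)

["zinc", "copper"]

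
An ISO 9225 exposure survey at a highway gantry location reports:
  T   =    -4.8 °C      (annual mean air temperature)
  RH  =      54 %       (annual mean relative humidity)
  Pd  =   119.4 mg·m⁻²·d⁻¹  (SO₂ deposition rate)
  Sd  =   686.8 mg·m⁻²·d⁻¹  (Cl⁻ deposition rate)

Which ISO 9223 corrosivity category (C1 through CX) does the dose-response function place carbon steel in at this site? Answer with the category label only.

carbon steel: T≤10 °C ⇒ hinge +0.150·(-4.8−10) = -2.2200
  Pd branch = 1.77·Pd^0.52·e^(0.02·RH+f) = 6.806 μm/a
  Sd branch = 0.102·Sd^0.62·e^(0.033·RH+0.04·T) = 28.71 μm/a
  sum: 6.806 + 28.71 → r_corr = 35.51 μm/a
Category bounds: 25…50 μm/a bracket r_corr ⇒ C3

C3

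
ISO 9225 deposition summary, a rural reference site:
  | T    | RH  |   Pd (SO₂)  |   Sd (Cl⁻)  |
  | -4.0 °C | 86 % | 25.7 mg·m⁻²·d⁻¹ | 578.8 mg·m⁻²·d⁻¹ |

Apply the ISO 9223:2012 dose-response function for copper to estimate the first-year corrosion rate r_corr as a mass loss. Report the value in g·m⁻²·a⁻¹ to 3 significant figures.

r_corr = 12.3 g·m⁻²·a⁻¹

copper: T≤10 °C ⇒ hinge +0.126·(-4.0−10) = -1.7640
  Pd branch = 0.0053·Pd^0.26·e^(0.059·RH+f) = 0.3376 μm/a
  Sd branch = 0.01025·Sd^0.27·e^(0.036·RH+0.049·T) = 1.038 μm/a
  sum: 0.3376 + 1.038 → r_corr = 1.375 μm/a
Convert to mass loss: 1.375 μm/a × 8.96 g/cm³ = 12.32 g·m⁻²·a⁻¹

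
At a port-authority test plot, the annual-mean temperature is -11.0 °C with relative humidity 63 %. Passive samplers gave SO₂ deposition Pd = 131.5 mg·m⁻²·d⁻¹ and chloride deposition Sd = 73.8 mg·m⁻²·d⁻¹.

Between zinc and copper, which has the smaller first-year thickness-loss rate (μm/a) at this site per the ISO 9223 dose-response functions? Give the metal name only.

copper

zinc: f(T) = +0.038·(T−10) [T≤10 °C] = -0.7980
  sulphur-dioxide contribution → 0.9014 μm/a
  chloride contribution → 0.132 μm/a
  ⇒ r_corr(zinc) = 1.033 μm/a
copper: T≤10 °C ⇒ hinge +0.126·(-11.0−10) = -2.6460
  sulphur-dioxide contribution → 0.055 μm/a
  chloride contribution → 0.1845 μm/a
  total first-year rate 0.2395 μm/a
Ordering by μm/a: zinc (1.03) > copper (0.239)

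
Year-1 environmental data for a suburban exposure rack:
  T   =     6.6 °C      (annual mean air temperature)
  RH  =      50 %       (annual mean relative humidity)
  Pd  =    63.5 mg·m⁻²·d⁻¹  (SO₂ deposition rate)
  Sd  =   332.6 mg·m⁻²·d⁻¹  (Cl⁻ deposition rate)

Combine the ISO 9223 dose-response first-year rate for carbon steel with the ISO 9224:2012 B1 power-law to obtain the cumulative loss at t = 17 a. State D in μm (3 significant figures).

D(17) = 222 μm

carbon steel: T≤10 °C ⇒ hinge +0.150·(6.6−10) = -0.5100
  sulphur-dioxide contribution → 25.02 μm/a
  chloride contribution → 25.32 μm/a
  ⇒ r_corr(carbon steel) = 50.33 μm/a
ISO 9224: D(t) = r_corr · t^b with b = 0.523 (carbon steel, B1)
  D(17) = 50.33 × 17^0.523 = 50.33 × 4.401 = 221.5 μm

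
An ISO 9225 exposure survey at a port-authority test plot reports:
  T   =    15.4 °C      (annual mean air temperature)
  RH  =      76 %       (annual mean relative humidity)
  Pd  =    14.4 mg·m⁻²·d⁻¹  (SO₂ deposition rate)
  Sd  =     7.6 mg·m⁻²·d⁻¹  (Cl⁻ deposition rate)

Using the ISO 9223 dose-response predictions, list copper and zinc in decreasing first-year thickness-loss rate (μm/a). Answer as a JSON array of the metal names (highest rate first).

["zinc", "copper"]

copper: f(T) = -0.080·(T−10) [T>10 °C] = -0.4320
  sulphur-dioxide contribution → 0.6098 μm/a
  chloride contribution → 0.5814 μm/a
  ⇒ r_corr(copper) = 1.191 μm/a
zinc: temperature factor f = -0.071·(5.4) = -0.3834
  sulphur-dioxide contribution → 0.9377 μm/a
  chloride contribution → 0.3781 μm/a
  total first-year rate 1.316 μm/a
Ordering by μm/a: zinc (1.32) > copper (1.19)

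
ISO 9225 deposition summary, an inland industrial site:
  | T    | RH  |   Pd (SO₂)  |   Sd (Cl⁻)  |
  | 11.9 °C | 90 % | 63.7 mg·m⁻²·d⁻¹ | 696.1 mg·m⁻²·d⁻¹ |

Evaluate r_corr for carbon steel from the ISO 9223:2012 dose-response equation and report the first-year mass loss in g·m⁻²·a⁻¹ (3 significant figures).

r_corr = 2.11e+03 g·m⁻²·a⁻¹

carbon steel: f(T) = -0.054·(T−10) [T>10 °C] = -0.1026
  Pd branch = 1.77·Pd^0.52·e^(0.02·RH+f) = 83.81 μm/a
  Sd branch = 0.102·Sd^0.62·e^(0.033·RH+0.04·T) = 185.2 μm/a
  sum: 83.81 + 185.2 → r_corr = 269 μm/a
Convert to mass loss: 269 μm/a × 7.85 g/cm³ = 2112 g·m⁻²·a⁻¹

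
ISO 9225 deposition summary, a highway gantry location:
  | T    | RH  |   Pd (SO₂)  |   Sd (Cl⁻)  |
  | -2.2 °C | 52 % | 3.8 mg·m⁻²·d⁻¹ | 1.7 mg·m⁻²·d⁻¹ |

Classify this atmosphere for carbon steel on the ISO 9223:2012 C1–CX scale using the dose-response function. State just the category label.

carbon steel: f(T) = +0.150·(T−10) [T≤10 °C] = -1.8300
  SO₂ term: 1.77·3.8^0.52·exp(0.02·52-1.8300) = 1.608
  Cl⁻ term: 0.102·1.7^0.62·exp(0.033·52+0.04·-2.2) = 0.722
  sum: 1.608 + 0.722 → r_corr = 2.33 μm/a
2.33 μm/a falls in (1.3, 25] for carbon steel → category C2

C2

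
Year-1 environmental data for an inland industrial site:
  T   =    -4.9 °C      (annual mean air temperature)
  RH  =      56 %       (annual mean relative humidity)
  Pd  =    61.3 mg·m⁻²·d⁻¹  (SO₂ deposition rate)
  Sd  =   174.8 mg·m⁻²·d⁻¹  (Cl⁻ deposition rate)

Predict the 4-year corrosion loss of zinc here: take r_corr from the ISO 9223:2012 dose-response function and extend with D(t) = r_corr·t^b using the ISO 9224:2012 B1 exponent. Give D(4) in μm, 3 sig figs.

D(4) = 2.88 μm

zinc: T≤10 °C ⇒ hinge +0.038·(-4.9−10) = -0.5662
  SO₂ term: 0.0129·61.3^0.44·exp(0.046·56-0.5662) = 0.5887
  Sd branch = 0.0175·Sd^0.57·e^(0.008·RH+0.085·T) = 0.3427 μm/a
  sum: 0.5887 + 0.3427 → r_corr = 0.9315 μm/a
Long-term exponent b (ISO 9224 Table 2, B1) = 0.813
  D(4) = 0.9315 × 4^0.813 = 0.9315 × 3.087 = 2.875 μm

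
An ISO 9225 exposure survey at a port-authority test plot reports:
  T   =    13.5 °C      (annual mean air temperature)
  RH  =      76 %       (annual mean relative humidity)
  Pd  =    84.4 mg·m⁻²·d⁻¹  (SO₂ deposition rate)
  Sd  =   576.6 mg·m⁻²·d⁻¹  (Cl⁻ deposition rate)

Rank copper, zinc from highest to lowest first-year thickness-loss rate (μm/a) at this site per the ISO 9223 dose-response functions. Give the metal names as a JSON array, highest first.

["zinc", "copper"]

copper: T>10 °C ⇒ hinge -0.080·(13.5−10) = -0.2800
  SO₂ term: 0.0053·84.4^0.26·exp(0.059·76-0.2800) = 1.124
  Sd branch = 0.01025·Sd^0.27·e^(0.036·RH+0.049·T) = 1.705 μm/a
  sum: 1.124 + 1.705 → r_corr = 2.829 μm/a
zinc: temperature factor f = -0.071·(3.5) = -0.2485
  Pd branch = 0.0129·Pd^0.44·e^(0.046·RH+f) = 2.336 μm/a
  Cl⁻ term: 0.0175·576.6^0.57·exp(0.008·76+0.085·13.5) = 3.794
  r_corr = 2.336 + 3.794 = 6.131 μm/a
Ordering by μm/a: zinc (6.13) > copper (2.83)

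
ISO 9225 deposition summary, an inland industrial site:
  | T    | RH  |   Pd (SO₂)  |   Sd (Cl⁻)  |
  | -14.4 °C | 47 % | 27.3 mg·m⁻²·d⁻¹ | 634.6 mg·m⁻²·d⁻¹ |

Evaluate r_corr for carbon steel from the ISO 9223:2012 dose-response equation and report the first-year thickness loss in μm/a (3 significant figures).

carbon steel: f(T) = +0.150·(T−10) [T≤10 °C] = -3.6600
  SO₂ term: 1.77·27.3^0.52·exp(0.02·47-3.6600) = 0.6509
  Sd branch = 0.102·Sd^0.62·e^(0.033·RH+0.04·T) = 14.78 μm/a
  sum: 0.6509 + 14.78 → r_corr = 15.43 μm/a

r_corr = 15.4 μm/a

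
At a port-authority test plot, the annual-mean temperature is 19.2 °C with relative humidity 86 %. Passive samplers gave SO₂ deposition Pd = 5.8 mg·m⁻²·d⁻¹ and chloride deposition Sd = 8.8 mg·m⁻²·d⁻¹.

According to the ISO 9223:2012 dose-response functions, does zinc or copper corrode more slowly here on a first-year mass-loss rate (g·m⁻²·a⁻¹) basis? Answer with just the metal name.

zinc

zinc: f(T) = -0.071·(T−10) [T>10 °C] = -0.6532
  SO₂ term: 0.0129·5.8^0.44·exp(0.046·86-0.6532) = 0.7601
  Cl⁻ term: 0.0175·8.8^0.57·exp(0.008·86+0.085·19.2) = 0.6151
  r_corr = 0.7601 + 0.6151 = 1.375 μm/a
  mass loss = 1.375 μm/a × 7.14 g/cm³ = 9.819 g·m⁻²·a⁻¹
copper: temperature factor f = -0.080·(9.2) = -0.7360
  SO₂ term: 0.0053·5.8^0.26·exp(0.059·86-0.7360) = 0.6408
  Cl⁻ term: 0.01025·8.8^0.27·exp(0.036·86+0.049·19.2) = 1.044
  r_corr = 0.6408 + 1.044 = 1.685 μm/a
  mass loss = 1.685 μm/a × 8.96 g/cm³ = 15.1 g·m⁻²·a⁻¹
Ordering by g·m⁻²·a⁻¹: copper (15.1) > zinc (9.82)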